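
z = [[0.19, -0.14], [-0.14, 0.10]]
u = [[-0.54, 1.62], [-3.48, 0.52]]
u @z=[[-0.33, 0.24], [-0.73, 0.54]]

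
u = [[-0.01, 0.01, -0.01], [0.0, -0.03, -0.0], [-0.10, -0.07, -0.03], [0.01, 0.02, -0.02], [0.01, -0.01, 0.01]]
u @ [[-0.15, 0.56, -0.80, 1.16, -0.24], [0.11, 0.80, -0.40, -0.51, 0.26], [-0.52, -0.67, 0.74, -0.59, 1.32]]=[[0.01,0.01,-0.0,-0.01,-0.01], [-0.00,-0.02,0.01,0.02,-0.01], [0.02,-0.09,0.09,-0.06,-0.03], [0.01,0.04,-0.03,0.01,-0.02], [-0.01,-0.01,0.00,0.01,0.01]]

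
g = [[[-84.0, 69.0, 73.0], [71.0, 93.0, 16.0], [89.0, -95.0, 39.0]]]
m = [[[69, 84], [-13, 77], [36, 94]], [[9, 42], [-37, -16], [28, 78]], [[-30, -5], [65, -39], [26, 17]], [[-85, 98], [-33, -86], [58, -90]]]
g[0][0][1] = 69.0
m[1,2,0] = 28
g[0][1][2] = 16.0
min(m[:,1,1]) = -86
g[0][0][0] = -84.0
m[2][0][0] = -30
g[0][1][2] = 16.0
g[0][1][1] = 93.0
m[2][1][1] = -39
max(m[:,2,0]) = 58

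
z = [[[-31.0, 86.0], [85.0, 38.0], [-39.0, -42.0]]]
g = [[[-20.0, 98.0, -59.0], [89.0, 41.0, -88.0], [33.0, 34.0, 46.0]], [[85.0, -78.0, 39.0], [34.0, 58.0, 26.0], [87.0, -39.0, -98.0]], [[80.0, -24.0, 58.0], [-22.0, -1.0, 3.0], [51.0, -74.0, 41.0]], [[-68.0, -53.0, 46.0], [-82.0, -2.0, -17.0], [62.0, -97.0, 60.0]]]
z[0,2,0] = -39.0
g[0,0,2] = -59.0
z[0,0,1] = 86.0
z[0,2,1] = -42.0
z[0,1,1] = 38.0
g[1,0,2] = 39.0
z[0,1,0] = 85.0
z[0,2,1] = -42.0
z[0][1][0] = 85.0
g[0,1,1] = 41.0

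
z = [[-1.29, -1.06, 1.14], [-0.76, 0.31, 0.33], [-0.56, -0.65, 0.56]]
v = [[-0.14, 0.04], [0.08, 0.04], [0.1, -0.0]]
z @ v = [[0.21, -0.09], [0.16, -0.02], [0.08, -0.05]]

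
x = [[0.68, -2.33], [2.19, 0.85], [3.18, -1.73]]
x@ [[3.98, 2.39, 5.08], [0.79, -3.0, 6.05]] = [[0.87, 8.62, -10.64], [9.39, 2.68, 16.27], [11.29, 12.79, 5.69]]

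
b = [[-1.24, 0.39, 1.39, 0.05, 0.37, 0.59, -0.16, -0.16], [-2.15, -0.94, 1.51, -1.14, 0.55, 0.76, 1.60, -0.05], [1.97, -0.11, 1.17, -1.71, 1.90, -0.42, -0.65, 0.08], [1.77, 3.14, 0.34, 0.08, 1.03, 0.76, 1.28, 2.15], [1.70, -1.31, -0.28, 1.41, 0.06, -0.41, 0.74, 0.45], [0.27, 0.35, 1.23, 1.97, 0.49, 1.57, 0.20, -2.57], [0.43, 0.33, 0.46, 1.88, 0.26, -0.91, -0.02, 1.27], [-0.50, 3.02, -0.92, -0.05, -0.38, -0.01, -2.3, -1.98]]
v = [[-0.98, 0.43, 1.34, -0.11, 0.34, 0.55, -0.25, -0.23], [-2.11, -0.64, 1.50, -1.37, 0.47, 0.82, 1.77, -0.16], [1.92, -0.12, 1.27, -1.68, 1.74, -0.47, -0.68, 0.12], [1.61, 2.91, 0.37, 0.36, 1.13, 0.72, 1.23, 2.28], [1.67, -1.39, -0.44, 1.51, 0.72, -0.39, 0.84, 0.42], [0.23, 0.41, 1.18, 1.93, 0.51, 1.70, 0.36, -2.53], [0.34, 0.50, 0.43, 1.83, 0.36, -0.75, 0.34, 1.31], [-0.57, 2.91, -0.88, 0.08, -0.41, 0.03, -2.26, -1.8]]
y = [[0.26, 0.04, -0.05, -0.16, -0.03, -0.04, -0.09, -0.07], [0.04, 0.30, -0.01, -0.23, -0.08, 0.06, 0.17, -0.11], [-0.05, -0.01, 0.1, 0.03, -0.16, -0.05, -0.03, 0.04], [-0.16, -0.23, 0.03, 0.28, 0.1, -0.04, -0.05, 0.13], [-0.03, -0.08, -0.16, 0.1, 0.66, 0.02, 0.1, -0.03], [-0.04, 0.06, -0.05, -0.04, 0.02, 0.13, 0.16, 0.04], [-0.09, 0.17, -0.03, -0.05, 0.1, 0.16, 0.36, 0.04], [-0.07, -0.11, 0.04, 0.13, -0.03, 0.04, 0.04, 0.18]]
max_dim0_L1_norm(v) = 9.43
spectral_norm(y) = 0.78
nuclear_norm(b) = 23.93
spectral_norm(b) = 5.15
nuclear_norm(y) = 2.28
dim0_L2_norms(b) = [4.07, 4.69, 2.89, 3.69, 2.36, 2.27, 3.24, 4.12]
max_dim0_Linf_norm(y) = 0.66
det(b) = -4.90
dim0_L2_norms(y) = [0.34, 0.44, 0.21, 0.43, 0.7, 0.23, 0.46, 0.27]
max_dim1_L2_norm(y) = 0.7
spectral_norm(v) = 5.17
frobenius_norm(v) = 9.82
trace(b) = -1.30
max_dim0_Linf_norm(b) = 3.14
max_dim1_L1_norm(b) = 10.55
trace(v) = 0.97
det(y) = -0.00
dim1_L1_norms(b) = [4.35, 8.7, 8.01, 10.55, 6.36, 8.65, 5.56, 9.16]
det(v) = 439.16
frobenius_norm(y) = 1.17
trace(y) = 2.27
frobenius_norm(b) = 9.94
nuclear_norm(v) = 23.98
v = y + b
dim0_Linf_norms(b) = [2.15, 3.14, 1.51, 1.97, 1.9, 1.57, 2.3, 2.57]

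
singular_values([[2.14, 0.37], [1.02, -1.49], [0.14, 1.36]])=[2.41, 2.01]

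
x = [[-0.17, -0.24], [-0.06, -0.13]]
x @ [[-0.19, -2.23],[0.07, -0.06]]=[[0.02, 0.39],[0.00, 0.14]]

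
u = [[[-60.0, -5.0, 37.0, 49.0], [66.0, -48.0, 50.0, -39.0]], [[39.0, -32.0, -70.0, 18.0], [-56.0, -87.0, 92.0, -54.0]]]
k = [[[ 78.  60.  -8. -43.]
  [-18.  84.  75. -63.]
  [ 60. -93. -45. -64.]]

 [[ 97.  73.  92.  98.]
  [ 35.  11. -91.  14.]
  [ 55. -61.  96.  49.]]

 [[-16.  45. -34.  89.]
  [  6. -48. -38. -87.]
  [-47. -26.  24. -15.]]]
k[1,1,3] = 14.0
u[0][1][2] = 50.0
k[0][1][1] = 84.0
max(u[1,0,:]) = 39.0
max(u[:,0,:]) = 49.0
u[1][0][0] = 39.0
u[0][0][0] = -60.0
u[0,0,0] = -60.0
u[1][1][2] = 92.0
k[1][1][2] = -91.0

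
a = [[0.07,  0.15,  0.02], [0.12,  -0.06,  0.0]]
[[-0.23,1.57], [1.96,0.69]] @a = [[0.17, -0.13, -0.0],  [0.22, 0.25, 0.04]]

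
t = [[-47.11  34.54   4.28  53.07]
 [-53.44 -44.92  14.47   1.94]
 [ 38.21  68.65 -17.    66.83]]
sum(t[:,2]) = 1.75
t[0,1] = 34.54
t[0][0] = -47.11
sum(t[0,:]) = 44.78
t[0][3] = 53.07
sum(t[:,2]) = 1.75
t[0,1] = 34.54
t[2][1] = 68.65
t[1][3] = 1.94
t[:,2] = [4.28, 14.47, -17.0]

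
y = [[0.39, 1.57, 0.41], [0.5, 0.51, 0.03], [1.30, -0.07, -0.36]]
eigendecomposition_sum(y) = [[0.75, 1.18, 0.18], [0.4, 0.62, 0.1], [0.51, 0.8, 0.13]] + [[-0.36, 0.39, 0.22], [0.11, -0.12, -0.07], [0.79, -0.86, -0.49]] + [[0.00, -0.0, 0.00], [-0.0, 0.0, -0.0], [0.00, -0.01, 0.00]]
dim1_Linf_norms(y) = [1.57, 0.51, 1.3]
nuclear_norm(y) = 3.17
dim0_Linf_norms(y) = [1.3, 1.57, 0.41]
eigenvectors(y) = [[-0.76,-0.41,0.25], [-0.40,0.12,-0.30], [-0.52,0.90,0.92]]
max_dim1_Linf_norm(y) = 1.57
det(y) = -0.01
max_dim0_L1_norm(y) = 2.19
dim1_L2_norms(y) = [1.67, 0.71, 1.35]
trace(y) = 0.54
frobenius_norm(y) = 2.26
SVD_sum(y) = [[0.81, 1.35, 0.23],[0.35, 0.59, 0.10],[0.28, 0.47, 0.08]] + [[-0.42, 0.22, 0.18],[0.15, -0.08, -0.06],[1.02, -0.54, -0.44]] + [[0.00, -0.0, 0.0],[-0.00, 0.00, -0.00],[0.0, -0.0, 0.00]]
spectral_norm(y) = 1.82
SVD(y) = [[-0.87, 0.37, 0.31], [-0.38, -0.14, -0.92], [-0.3, -0.92, 0.26]] @ diag([1.8191102003099355, 1.3458860638349575, 0.005364914089731018]) @ [[-0.51, -0.85, -0.14], [-0.83, 0.43, 0.36], [0.24, -0.3, 0.92]]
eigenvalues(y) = [1.5, -0.97, 0.01]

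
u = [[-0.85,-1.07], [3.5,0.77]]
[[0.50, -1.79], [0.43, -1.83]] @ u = [[-6.69, -1.91], [-6.77, -1.87]]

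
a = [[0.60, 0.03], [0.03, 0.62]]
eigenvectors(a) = [[-0.81,-0.58], [0.58,-0.81]]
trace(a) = 1.22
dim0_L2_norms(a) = [0.6, 0.62]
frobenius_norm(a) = 0.86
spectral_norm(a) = 0.64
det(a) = 0.37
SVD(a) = [[0.58, 0.81], [0.81, -0.58]] @ diag([0.6416227766016837, 0.5783772233983163]) @ [[0.58,0.81], [0.81,-0.58]]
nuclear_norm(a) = 1.22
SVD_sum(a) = [[0.22, 0.3], [0.3, 0.42]] + [[0.38, -0.27], [-0.27, 0.20]]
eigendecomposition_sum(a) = [[0.38, -0.27],[-0.27, 0.2]] + [[0.22, 0.30], [0.3, 0.42]]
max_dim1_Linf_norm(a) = 0.62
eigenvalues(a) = [0.58, 0.64]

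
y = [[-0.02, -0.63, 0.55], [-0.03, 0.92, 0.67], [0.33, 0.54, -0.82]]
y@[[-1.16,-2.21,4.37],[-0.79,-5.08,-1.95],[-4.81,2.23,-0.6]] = [[-2.12, 4.47, 0.81], [-3.91, -3.11, -2.33], [3.13, -5.30, 0.88]]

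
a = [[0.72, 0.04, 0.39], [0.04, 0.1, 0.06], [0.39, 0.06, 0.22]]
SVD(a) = [[-0.87, 0.22, -0.44], [-0.08, -0.95, -0.32], [-0.48, -0.24, 0.84]] @ diag([0.9381253970215616, 0.10630661653433318, 0.004432013555894762]) @ [[-0.87, -0.08, -0.48],[0.22, -0.95, -0.24],[0.44, 0.32, -0.84]]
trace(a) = 1.04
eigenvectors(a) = [[-0.87, -0.44, 0.22], [-0.08, -0.32, -0.95], [-0.48, 0.84, -0.24]]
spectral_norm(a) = 0.94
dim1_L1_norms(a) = [1.15, 0.2, 0.67]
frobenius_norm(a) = 0.94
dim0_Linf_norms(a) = [0.72, 0.1, 0.39]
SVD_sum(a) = [[0.72, 0.06, 0.39],[0.06, 0.01, 0.03],[0.39, 0.03, 0.22]] + [[0.00, -0.02, -0.01], [-0.02, 0.1, 0.02], [-0.01, 0.02, 0.01]] + [[-0.00, -0.0, 0.00],[-0.00, -0.0, 0.0],[0.0, 0.0, -0.0]]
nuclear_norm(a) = 1.05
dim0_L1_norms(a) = [1.15, 0.2, 0.67]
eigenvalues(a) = [0.94, -0.0, 0.11]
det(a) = -0.00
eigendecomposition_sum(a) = [[0.72, 0.06, 0.39], [0.06, 0.01, 0.03], [0.39, 0.03, 0.22]] + [[-0.00, -0.0, 0.0], [-0.0, -0.0, 0.00], [0.00, 0.00, -0.00]] + [[0.0, -0.02, -0.01], [-0.02, 0.1, 0.02], [-0.01, 0.02, 0.01]]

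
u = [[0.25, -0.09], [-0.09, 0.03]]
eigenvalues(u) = [0.28, -0.0]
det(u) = -0.00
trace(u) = 0.28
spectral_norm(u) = 0.28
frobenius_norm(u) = 0.28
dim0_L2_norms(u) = [0.27, 0.09]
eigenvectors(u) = [[0.94, 0.34],[-0.34, 0.94]]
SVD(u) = [[-0.94, 0.34], [0.34, 0.94]] @ diag([0.2821267040355189, 0.002126704035518957]) @ [[-0.94, 0.34], [-0.34, -0.94]]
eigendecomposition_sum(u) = [[0.25,-0.09], [-0.09,0.03]] + [[-0.0, -0.00], [-0.0, -0.0]]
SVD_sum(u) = [[0.25,-0.09], [-0.09,0.03]] + [[-0.0,-0.0], [-0.0,-0.0]]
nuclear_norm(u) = 0.28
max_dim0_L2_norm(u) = 0.27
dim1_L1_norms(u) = [0.34, 0.12]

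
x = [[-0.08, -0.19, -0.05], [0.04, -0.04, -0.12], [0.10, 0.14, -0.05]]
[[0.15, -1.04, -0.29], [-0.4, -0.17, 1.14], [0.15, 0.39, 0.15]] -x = [[0.23, -0.85, -0.24],  [-0.44, -0.13, 1.26],  [0.05, 0.25, 0.20]]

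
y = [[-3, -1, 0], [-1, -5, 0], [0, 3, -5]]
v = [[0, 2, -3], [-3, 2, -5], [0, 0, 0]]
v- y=[[3, 3, -3], [-2, 7, -5], [0, -3, 5]]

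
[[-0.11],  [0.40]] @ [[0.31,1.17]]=[[-0.03, -0.13], [0.12, 0.47]]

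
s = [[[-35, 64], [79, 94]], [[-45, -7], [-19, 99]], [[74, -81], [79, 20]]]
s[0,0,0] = -35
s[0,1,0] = 79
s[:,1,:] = [[79, 94], [-19, 99], [79, 20]]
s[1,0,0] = -45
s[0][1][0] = 79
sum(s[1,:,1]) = 92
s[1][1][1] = 99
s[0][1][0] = 79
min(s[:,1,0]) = -19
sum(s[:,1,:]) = 352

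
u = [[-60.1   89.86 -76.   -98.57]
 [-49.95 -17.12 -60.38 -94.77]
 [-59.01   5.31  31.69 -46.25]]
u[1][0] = -49.95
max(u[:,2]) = 31.69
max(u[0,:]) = 89.86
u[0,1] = 89.86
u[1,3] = -94.77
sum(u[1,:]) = -222.22000000000003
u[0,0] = -60.1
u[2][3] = -46.25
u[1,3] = -94.77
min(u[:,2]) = -76.0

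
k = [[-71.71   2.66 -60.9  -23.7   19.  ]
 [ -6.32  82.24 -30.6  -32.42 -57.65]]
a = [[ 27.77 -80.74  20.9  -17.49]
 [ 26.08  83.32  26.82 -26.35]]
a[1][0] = 26.08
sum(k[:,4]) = -38.65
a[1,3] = -26.35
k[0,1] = 2.66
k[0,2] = -60.9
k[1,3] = -32.42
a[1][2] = 26.82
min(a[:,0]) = 26.08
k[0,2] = -60.9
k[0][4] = 19.0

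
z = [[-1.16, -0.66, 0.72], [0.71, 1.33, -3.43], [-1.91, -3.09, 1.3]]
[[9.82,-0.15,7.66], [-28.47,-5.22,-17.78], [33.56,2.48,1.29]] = z@[[-0.64,  1.71,  -6.15],  [-8.4,  -1.28,  6.01],  [4.91,  1.38,  6.24]]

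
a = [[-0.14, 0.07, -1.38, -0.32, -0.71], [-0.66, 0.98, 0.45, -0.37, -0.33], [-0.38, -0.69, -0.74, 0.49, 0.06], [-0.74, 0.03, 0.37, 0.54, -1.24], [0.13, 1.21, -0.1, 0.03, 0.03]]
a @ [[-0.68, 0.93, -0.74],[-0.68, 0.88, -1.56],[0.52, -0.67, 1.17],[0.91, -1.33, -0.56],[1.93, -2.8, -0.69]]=[[-2.33, 3.27, -0.95], [-0.96, 1.36, -0.08], [0.9, -1.28, 0.18], [-1.23, 1.84, 1.49], [-0.88, 1.13, -2.14]]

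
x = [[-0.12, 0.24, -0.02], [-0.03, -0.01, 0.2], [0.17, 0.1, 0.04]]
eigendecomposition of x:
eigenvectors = [[0.73+0.00j, 0.73-0.00j, (0.38+0j)],[(-0.11+0.47j), -0.11-0.47j, 0.59+0.00j],[-0.21-0.43j, (-0.21+0.43j), 0.71+0.00j]]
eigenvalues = [(-0.15+0.17j), (-0.15-0.17j), (0.21+0j)]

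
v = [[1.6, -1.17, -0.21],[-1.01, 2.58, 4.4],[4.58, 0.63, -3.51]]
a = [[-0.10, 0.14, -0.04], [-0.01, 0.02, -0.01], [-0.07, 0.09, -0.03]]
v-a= [[1.7, -1.31, -0.17],  [-1.0, 2.56, 4.41],  [4.65, 0.54, -3.48]]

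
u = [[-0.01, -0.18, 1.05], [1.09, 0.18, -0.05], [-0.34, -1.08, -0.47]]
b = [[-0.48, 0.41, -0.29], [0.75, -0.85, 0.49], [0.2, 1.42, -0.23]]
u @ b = [[0.08,1.64,-0.33], [-0.4,0.22,-0.22], [-0.74,0.11,-0.32]]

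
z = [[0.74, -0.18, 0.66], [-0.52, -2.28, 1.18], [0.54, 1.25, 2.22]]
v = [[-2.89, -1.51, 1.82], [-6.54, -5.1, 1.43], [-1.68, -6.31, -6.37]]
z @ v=[[-2.07,-4.36,-3.11],  [14.43,4.97,-11.72],  [-13.47,-21.20,-11.37]]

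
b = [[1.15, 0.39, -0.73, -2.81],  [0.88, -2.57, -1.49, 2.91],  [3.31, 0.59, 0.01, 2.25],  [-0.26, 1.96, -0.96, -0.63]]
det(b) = -73.19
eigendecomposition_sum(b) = [[(-0.19+0j), (0.76+0j), (0.06-0j), (-0.74-0j)],[0.74-0.00j, (-2.97-0j), -0.25+0.00j, 2.89+0.00j],[0.21-0.00j, -0.83-0.00j, (-0.07+0j), 0.81+0.00j],[(-0.33+0j), (1.34+0j), (0.11-0j), -1.30-0.00j]] + [[(0.12+0.62j), (-0.02+0.43j), (-0.57-0.17j), (-0.47+0.49j)],[(0.31+0.49j), 0.13+0.37j, -0.55+0.05j, (-0.23+0.58j)],[(1.15-0.48j), (0.83-0.14j), -0.09+1.17j, 1.14+0.70j],[0.38+0.30j, 0.21+0.26j, -0.42+0.19j, -0.02+0.52j]] + [[(0.12-0.62j), (-0.02-0.43j), -0.57+0.17j, -0.47-0.49j], [0.31-0.49j, (0.13-0.37j), -0.55-0.05j, -0.23-0.58j], [1.15+0.48j, (0.83+0.14j), -0.09-1.17j, 1.14-0.70j], [(0.38-0.3j), 0.21-0.26j, -0.42-0.19j, (-0.02-0.52j)]] + [[(1.1+0j), -0.33+0.00j, 0.36-0.00j, -1.14-0.00j],[-0.47-0.00j, (0.14-0j), -0.15+0.00j, 0.49+0.00j],[0.81+0.00j, (-0.24+0j), (0.26-0j), (-0.84-0j)],[-0.70-0.00j, 0.21-0.00j, (-0.23+0j), 0.72+0.00j]]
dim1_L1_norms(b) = [5.08, 7.85, 6.16, 3.81]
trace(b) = -2.04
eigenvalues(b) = [(-4.53+0j), (0.13+2.69j), (0.13-2.69j), (2.23+0j)]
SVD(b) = [[0.36, 0.44, 0.82, -0.01], [-0.73, -0.27, 0.48, 0.41], [-0.53, 0.81, -0.2, -0.17], [0.24, 0.29, -0.25, 0.89]] @ diag([5.412493825347196, 3.4665353482567696, 2.3396609065328873, 1.6672222744152951]) @ [[-0.38, 0.40, 0.11, -0.83],[0.82, 0.55, -0.05, -0.12],[0.33, -0.64, -0.46, -0.52],[-0.26, 0.35, -0.88, 0.18]]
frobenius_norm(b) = 7.04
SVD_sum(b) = [[-0.74,  0.79,  0.21,  -1.63], [1.48,  -1.57,  -0.42,  3.26], [1.08,  -1.15,  -0.31,  2.38], [-0.49,  0.52,  0.14,  -1.08]] + [[1.26,0.84,-0.08,-0.18], [-0.78,-0.52,0.05,0.11], [2.3,1.54,-0.14,-0.32], [0.81,0.54,-0.05,-0.11]] + [[0.63, -1.23, -0.88, -1.00], [0.36, -0.71, -0.51, -0.58], [-0.15, 0.30, 0.21, 0.24], [-0.19, 0.37, 0.26, 0.30]] + [[0.01, -0.01, 0.02, -0.00], [-0.18, 0.24, -0.61, 0.12], [0.07, -0.1, 0.25, -0.05], [-0.39, 0.52, -1.31, 0.26]]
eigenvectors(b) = [[(0.22+0j), 0.08-0.39j, (0.08+0.39j), -0.69+0.00j],[(-0.86+0j), (-0.06-0.36j), (-0.06+0.36j), (0.29+0j)],[(-0.24+0j), (-0.78+0j), -0.78-0.00j, (-0.5+0j)],[(0.39+0j), (-0.15-0.27j), -0.15+0.27j, 0.43+0.00j]]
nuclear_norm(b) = 12.89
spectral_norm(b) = 5.41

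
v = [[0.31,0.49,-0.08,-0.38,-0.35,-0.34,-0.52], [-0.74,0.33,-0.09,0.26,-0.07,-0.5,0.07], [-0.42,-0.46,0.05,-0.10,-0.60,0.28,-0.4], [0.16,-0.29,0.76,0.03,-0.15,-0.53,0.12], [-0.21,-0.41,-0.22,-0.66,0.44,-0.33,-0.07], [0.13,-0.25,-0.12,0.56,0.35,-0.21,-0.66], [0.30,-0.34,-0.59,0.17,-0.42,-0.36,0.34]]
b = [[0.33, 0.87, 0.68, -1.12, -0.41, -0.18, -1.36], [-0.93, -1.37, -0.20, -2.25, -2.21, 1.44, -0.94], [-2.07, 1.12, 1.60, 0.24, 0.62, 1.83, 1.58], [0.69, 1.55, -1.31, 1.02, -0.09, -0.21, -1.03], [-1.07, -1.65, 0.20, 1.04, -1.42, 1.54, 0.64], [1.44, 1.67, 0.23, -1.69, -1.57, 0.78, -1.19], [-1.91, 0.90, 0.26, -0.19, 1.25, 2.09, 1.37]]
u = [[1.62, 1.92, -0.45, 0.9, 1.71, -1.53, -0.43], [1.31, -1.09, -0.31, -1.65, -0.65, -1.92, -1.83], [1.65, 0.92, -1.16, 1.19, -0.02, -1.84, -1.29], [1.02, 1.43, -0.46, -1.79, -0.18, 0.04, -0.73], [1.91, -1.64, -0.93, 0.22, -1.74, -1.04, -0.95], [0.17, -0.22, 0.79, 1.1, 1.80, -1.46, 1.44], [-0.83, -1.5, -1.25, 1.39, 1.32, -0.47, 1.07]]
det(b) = 121.41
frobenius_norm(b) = 8.71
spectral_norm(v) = 1.01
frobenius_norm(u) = 8.69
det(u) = -120.46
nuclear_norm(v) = 7.00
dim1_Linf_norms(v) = [0.52, 0.74, 0.6, 0.76, 0.66, 0.66, 0.59]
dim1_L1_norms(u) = [8.56, 8.76, 8.07, 5.65, 8.43, 6.98, 7.83]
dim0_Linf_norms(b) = [2.07, 1.67, 1.6, 2.25, 2.21, 2.09, 1.58]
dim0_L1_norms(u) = [8.51, 8.72, 5.35, 8.24, 7.42, 8.3, 7.74]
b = v @ u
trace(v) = 1.29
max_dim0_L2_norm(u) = 3.58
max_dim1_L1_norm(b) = 9.34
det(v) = -1.00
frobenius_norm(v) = 2.65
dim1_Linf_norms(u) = [1.92, 1.92, 1.84, 1.79, 1.91, 1.8, 1.5]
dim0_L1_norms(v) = [2.27, 2.57, 1.91, 2.16, 2.38, 2.55, 2.18]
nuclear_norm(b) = 19.20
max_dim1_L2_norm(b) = 3.96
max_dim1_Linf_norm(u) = 1.92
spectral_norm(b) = 5.55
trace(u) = -4.55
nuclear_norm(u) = 19.17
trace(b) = 2.31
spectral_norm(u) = 5.51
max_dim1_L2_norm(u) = 3.63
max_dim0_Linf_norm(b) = 2.25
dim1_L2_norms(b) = [2.15, 3.96, 3.79, 2.6, 3.13, 3.5, 3.52]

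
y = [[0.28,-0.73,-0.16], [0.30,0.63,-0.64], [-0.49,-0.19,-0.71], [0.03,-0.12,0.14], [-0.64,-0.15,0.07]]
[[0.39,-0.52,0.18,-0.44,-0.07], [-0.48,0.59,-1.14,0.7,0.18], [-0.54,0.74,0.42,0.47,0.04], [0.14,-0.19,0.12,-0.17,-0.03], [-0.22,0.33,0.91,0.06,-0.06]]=y @ [[0.51, -0.73, -1.19, -0.30, 0.04], [-0.46, 0.58, -0.80, 0.62, 0.14], [0.53, -0.69, 0.44, -0.62, -0.12]]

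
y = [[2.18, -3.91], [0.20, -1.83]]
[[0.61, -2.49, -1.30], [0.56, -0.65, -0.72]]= y@ [[-0.33, -0.62, 0.14], [-0.34, 0.29, 0.41]]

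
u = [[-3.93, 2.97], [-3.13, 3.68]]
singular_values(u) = [6.86, 0.75]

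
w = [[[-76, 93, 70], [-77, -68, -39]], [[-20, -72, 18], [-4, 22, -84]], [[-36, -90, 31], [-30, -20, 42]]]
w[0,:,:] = [[-76, 93, 70], [-77, -68, -39]]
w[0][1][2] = -39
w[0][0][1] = 93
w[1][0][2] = 18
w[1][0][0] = -20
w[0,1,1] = -68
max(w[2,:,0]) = -30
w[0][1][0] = -77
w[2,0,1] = -90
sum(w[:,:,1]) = -135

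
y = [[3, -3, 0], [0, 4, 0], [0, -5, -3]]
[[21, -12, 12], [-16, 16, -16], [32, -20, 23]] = y @ [[3, 0, 0], [-4, 4, -4], [-4, 0, -1]]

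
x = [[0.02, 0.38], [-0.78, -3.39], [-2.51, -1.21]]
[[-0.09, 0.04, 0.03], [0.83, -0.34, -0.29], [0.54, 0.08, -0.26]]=x @ [[-0.11,-0.09,0.07],[-0.22,0.12,0.07]]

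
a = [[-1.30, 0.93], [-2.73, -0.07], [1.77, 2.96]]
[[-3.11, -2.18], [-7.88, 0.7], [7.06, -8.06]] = a @ [[2.87,-0.19], [0.67,-2.61]]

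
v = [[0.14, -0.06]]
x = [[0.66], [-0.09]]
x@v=[[0.09, -0.04], [-0.01, 0.01]]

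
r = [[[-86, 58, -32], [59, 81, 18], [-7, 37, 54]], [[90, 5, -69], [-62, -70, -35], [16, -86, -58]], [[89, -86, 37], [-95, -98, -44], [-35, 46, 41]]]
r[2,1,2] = -44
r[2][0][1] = -86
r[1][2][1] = -86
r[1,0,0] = 90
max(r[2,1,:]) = -44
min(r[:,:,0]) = -95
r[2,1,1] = -98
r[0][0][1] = 58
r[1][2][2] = -58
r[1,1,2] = -35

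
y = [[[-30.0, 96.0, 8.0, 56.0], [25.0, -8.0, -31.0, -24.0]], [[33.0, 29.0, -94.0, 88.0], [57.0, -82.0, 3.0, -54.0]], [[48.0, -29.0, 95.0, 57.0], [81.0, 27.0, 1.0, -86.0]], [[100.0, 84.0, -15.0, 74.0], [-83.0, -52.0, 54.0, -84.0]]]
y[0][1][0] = 25.0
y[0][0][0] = -30.0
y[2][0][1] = -29.0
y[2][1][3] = -86.0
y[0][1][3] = -24.0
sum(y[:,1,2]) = 27.0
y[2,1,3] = -86.0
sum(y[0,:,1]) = 88.0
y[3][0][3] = 74.0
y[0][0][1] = 96.0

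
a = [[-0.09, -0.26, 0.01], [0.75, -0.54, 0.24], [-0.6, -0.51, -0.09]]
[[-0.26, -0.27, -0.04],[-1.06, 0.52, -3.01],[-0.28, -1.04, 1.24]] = a @[[-0.68, 0.69, -3.39], [1.26, 0.88, 1.36], [0.55, 2.01, 1.1]]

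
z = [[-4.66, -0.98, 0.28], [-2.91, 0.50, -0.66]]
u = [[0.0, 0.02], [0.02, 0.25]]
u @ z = [[-0.06,  0.01,  -0.01], [-0.82,  0.11,  -0.16]]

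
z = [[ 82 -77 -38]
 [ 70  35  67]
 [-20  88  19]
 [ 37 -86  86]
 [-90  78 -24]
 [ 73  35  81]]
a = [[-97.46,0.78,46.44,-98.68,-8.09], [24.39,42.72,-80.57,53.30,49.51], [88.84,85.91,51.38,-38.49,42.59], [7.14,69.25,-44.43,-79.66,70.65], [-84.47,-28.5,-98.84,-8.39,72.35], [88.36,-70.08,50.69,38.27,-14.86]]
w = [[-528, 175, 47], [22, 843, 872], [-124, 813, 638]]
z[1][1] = 35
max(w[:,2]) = 872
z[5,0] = 73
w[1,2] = 872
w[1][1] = 843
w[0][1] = 175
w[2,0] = -124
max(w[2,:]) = 813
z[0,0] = 82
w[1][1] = 843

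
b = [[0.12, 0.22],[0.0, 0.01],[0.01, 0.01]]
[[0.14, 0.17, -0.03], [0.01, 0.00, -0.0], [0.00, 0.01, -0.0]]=b @[[-0.39,0.73,-0.01], [0.85,0.39,-0.14]]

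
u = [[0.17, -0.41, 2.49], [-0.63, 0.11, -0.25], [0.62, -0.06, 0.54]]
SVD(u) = [[-0.96, -0.26, -0.08], [0.14, -0.72, 0.69], [-0.24, 0.65, 0.72]] @ diag([2.6221751601289984, 0.8172373695691657, 0.06723474832358109]) @ [[-0.15, 0.16, -0.98], [0.99, -0.01, -0.16], [0.04, 0.99, 0.16]]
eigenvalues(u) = [1.73, -0.99, 0.08]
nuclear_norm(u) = 3.51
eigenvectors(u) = [[0.81,-0.85,-0.02], [-0.38,-0.41,0.99], [0.44,0.33,0.16]]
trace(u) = 0.82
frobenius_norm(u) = 2.75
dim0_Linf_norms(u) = [0.63, 0.41, 2.49]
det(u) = -0.14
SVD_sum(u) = [[0.38, -0.41, 2.46], [-0.05, 0.06, -0.35], [0.1, -0.1, 0.61]] + [[-0.21, 0.00, 0.03], [-0.58, 0.01, 0.09], [0.52, -0.01, -0.08]] + [[-0.00, -0.01, -0.0],[0.00, 0.05, 0.01],[0.0, 0.05, 0.01]]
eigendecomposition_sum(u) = [[0.74, -0.25, 1.6], [-0.35, 0.12, -0.76], [0.4, -0.13, 0.87]] + [[-0.57, -0.16, 0.89], [-0.27, -0.08, 0.43], [0.22, 0.06, -0.35]] + [[0.00, -0.00, -0.0], [-0.01, 0.07, 0.07], [-0.0, 0.01, 0.01]]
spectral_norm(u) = 2.62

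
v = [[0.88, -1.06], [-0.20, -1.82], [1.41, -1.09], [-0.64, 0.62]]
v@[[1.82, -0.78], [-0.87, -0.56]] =[[2.52, -0.09], [1.22, 1.18], [3.51, -0.49], [-1.7, 0.15]]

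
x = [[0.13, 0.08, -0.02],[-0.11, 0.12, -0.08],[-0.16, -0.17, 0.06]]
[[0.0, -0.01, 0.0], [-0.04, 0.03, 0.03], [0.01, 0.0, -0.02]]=x @ [[0.14, -0.15, -0.05],[-0.14, 0.15, 0.12],[0.13, 0.03, -0.09]]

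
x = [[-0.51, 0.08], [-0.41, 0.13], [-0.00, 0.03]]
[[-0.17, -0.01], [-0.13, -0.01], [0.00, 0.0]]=x @ [[0.33, 0.02], [0.02, 0.00]]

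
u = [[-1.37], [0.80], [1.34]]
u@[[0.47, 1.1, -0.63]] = [[-0.64, -1.51, 0.86], [0.38, 0.88, -0.50], [0.63, 1.47, -0.84]]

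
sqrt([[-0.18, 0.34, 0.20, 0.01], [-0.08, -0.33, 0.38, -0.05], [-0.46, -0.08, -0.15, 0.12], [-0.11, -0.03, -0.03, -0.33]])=[[0.32+0.18j,  0.36-0.26j,  0.25+0.15j,  -0.06+0.04j], [(-0.1-0.26j),  (0.18+0.4j),  0.40-0.26j,  (0.02+0.09j)], [-0.51+0.15j,  -0.11-0.24j,  (0.37+0.16j),  (0.09-0.06j)], [-0.12+0.10j,  (-0.07-0.02j),  0.01-0.06j,  0.02+0.57j]]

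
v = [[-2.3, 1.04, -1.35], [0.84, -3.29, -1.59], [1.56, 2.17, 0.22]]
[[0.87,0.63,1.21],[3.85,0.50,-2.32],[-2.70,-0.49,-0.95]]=v@[[-0.36, -0.17, -0.89], [-0.91, -0.08, 0.13], [-0.73, -0.24, 0.72]]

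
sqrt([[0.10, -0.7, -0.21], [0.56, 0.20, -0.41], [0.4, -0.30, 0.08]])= [[0.69, -0.54, -0.30],  [0.48, 0.66, -0.24],  [0.39, -0.08, 0.42]]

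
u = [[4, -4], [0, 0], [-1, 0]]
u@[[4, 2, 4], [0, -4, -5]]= [[16, 24, 36], [0, 0, 0], [-4, -2, -4]]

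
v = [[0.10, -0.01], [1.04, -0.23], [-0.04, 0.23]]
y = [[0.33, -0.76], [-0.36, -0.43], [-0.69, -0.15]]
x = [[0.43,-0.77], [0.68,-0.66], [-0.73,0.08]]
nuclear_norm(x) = 1.91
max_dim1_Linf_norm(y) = 0.76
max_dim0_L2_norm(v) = 1.05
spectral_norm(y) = 0.89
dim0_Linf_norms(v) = [1.04, 0.23]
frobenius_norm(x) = 1.49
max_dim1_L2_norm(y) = 0.83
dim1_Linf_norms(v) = [0.1, 1.04, 0.23]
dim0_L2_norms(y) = [0.85, 0.89]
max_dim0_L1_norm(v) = 1.18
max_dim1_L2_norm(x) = 0.95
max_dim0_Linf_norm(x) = 0.77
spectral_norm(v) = 1.07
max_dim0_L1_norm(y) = 1.38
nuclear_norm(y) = 1.73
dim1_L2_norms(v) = [0.1, 1.07, 0.23]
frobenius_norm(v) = 1.10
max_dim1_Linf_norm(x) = 0.77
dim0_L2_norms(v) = [1.05, 0.33]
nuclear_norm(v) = 1.29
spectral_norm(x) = 1.40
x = v + y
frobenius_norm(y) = 1.22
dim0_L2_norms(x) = [1.09, 1.02]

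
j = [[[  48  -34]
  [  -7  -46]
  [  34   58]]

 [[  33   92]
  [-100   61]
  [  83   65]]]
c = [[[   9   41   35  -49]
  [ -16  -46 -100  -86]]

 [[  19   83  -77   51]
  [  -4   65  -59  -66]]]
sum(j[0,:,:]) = 53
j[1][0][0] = 33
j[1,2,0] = 83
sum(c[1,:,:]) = 12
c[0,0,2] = 35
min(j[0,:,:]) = -46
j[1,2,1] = 65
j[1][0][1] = 92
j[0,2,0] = 34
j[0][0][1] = -34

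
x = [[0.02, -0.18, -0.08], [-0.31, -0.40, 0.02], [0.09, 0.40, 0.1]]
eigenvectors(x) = [[0.19, 0.46, -0.62], [0.80, -0.31, 0.34], [-0.57, 0.83, 0.71]]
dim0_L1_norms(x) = [0.42, 0.98, 0.2]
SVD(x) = [[0.25,-0.57,0.79], [0.75,0.63,0.22], [-0.62,0.53,0.58]] @ diag([0.6575287931874315, 0.20360294151956462, 0.0013146611961144523]) @ [[-0.43, -0.90, -0.10], [-0.78, 0.31, 0.55], [-0.46, 0.31, -0.83]]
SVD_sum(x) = [[-0.07, -0.14, -0.02], [-0.21, -0.44, -0.05], [0.17, 0.37, 0.04]] + [[0.09,-0.04,-0.06], [-0.1,0.04,0.07], [-0.08,0.03,0.06]] + [[-0.00, 0.0, -0.0], [-0.00, 0.00, -0.00], [-0.0, 0.00, -0.00]]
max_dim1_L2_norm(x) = 0.51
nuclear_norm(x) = 0.86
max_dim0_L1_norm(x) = 0.98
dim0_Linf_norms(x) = [0.31, 0.4, 0.1]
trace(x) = -0.28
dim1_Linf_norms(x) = [0.18, 0.4, 0.4]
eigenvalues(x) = [-0.49, -0.0, 0.21]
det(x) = 0.00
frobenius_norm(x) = 0.69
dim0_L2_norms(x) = [0.32, 0.59, 0.13]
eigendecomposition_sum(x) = [[-0.06, -0.11, -0.01],[-0.26, -0.44, -0.02],[0.19, 0.32, 0.02]] + [[-0.00, -0.00, -0.0], [0.0, 0.00, 0.00], [-0.0, -0.0, -0.00]] + [[0.08, -0.07, -0.07], [-0.05, 0.04, 0.04], [-0.10, 0.09, 0.09]]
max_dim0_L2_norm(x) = 0.59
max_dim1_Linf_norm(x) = 0.4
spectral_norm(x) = 0.66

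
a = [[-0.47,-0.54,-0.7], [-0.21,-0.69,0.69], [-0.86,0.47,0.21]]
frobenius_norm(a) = 1.73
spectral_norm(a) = 1.01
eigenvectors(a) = [[-0.51+0.00j, (0.13+0.59j), (0.13-0.59j)], [(0.38+0j), 0.66+0.00j, (0.66-0j)], [(0.77+0j), -0.23+0.38j, (-0.23-0.38j)]]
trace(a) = -0.95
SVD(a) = [[-0.78,0.11,-0.61], [0.56,-0.3,-0.77], [-0.27,-0.95,0.17]] @ diag([1.0060059254066471, 1.0022842068903204, 0.993367226490263]) @ [[0.48, -0.09, 0.87], [0.82, -0.3, -0.48], [0.31, 0.95, -0.07]]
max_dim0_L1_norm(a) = 1.7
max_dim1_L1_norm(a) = 1.71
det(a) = 1.00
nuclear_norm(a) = 3.00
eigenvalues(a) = [(1+0j), (-0.98+0.21j), (-0.98-0.21j)]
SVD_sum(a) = [[-0.38, 0.07, -0.69], [0.27, -0.05, 0.49], [-0.13, 0.02, -0.23]] + [[0.09, -0.03, -0.05],[-0.24, 0.09, 0.14],[-0.78, 0.29, 0.46]] + [[-0.19, -0.58, 0.04], [-0.24, -0.73, 0.05], [0.05, 0.16, -0.01]]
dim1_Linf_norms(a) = [0.7, 0.69, 0.86]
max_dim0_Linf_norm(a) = 0.86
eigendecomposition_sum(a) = [[(0.26+0j), (-0.19+0j), -0.39-0.00j], [-0.19+0.00j, (0.14+0j), 0.29+0.00j], [(-0.39+0j), 0.29+0.00j, (0.6+0j)]] + [[(-0.36+0.08j),(-0.17-0.35j),-0.15+0.22j], [-0.01+0.41j,(-0.42+0.1j),0.20+0.22j], [-0.23-0.15j,0.09-0.28j,(-0.2+0.04j)]] + [[(-0.36-0.08j), (-0.17+0.35j), (-0.15-0.22j)],  [-0.01-0.41j, (-0.42-0.1j), 0.20-0.22j],  [(-0.23+0.15j), 0.09+0.28j, (-0.2-0.04j)]]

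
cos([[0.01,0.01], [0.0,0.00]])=[[1.00, -0.00], [0.0, 1.0]]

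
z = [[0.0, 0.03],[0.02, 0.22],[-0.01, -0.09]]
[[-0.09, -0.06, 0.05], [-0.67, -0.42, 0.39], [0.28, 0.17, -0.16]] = z@ [[-0.18, 0.81, 0.02], [-3.04, -2.00, 1.79]]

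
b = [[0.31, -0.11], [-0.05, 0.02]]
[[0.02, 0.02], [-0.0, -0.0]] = b@[[-0.02, 0.14], [-0.21, 0.19]]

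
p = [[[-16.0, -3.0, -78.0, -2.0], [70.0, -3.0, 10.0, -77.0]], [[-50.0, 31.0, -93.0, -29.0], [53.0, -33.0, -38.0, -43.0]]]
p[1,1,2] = -38.0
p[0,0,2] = -78.0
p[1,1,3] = -43.0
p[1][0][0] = -50.0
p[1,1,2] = -38.0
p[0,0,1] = -3.0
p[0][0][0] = -16.0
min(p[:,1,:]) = -77.0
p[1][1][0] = 53.0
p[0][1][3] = -77.0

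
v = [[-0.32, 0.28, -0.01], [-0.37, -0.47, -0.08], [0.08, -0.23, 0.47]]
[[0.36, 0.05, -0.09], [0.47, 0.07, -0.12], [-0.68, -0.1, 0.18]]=v@ [[-1.04, -0.15, 0.27], [0.04, 0.01, -0.01], [-1.26, -0.18, 0.33]]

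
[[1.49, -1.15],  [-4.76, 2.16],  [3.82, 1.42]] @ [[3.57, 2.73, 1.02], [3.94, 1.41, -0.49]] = [[0.79, 2.45, 2.08],[-8.48, -9.95, -5.91],[19.23, 12.43, 3.2]]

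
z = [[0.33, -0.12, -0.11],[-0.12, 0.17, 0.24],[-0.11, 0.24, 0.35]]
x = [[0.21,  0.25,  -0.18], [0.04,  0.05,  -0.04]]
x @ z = [[0.06, -0.03, -0.03],[0.01, -0.01, -0.01]]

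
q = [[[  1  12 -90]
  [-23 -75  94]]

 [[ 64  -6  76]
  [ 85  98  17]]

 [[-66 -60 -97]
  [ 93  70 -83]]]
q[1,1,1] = 98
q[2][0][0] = -66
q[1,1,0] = 85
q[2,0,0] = -66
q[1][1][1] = 98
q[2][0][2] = -97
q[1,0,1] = -6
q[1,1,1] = 98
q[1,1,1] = 98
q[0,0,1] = 12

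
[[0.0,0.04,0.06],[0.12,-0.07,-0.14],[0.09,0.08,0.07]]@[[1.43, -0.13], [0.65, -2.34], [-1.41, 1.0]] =[[-0.06, -0.03], [0.32, 0.01], [0.08, -0.13]]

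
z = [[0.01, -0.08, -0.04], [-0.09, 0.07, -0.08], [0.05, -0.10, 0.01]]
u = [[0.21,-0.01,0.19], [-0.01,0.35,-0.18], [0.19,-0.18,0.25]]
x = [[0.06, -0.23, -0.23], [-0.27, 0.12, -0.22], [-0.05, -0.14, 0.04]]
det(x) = -0.02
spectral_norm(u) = 0.54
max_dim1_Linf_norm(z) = 0.1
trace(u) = 0.81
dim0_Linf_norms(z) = [0.09, 0.1, 0.08]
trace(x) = 0.22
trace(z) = 0.09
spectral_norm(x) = 0.37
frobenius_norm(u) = 0.61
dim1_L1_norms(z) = [0.13, 0.24, 0.16]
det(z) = -0.00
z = u @ x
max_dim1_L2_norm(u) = 0.39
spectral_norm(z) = 0.18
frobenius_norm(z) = 0.20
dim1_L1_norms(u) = [0.41, 0.54, 0.62]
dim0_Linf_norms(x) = [0.27, 0.23, 0.23]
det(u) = -0.00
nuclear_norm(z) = 0.27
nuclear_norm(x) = 0.84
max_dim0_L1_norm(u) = 0.62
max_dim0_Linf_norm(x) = 0.27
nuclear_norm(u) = 0.82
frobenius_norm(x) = 0.52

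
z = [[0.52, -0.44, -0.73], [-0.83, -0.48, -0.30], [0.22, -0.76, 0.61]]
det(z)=-1.002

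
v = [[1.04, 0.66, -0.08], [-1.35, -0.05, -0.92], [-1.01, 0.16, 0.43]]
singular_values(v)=[2.05, 0.94, 0.6]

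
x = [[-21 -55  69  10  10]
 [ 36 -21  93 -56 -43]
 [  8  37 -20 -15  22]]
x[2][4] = 22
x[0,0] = -21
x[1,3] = -56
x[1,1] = -21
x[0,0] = -21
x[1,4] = -43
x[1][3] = -56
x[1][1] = -21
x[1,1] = -21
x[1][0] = 36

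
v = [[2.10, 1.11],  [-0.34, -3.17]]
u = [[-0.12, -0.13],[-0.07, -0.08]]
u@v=[[-0.21, 0.28],  [-0.12, 0.18]]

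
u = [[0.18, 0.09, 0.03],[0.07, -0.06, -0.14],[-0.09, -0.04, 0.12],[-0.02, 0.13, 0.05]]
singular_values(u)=[0.24, 0.21, 0.1]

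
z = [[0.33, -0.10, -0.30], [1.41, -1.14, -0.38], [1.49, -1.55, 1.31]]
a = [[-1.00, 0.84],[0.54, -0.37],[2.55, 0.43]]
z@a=[[-1.15, 0.19], [-2.99, 1.44], [1.01, 2.39]]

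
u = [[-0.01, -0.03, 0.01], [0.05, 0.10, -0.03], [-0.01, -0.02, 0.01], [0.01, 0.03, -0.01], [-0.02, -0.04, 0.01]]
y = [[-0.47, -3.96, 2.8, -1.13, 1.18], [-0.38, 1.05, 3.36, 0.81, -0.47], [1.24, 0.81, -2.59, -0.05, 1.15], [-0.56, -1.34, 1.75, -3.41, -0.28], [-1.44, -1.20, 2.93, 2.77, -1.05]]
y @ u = [[-0.26, -0.52, 0.17],  [0.04, 0.09, -0.01],  [0.03, 0.05, -0.03],  [-0.11, -0.24, 0.08],  [-0.03, -0.01, 0.01]]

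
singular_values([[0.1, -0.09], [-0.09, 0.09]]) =[0.19, 0.0]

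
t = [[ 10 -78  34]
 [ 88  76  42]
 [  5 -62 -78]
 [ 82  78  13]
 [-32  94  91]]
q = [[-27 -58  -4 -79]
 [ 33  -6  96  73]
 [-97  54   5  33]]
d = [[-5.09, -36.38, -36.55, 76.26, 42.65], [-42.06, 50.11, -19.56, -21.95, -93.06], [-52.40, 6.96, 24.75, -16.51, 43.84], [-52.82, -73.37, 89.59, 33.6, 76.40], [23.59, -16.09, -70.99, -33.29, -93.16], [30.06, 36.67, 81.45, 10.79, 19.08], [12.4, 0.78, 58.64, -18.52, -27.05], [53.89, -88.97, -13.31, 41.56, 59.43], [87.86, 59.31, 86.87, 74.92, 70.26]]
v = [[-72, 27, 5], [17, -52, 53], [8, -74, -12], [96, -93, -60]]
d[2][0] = -52.4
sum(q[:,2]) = 97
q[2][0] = -97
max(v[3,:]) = 96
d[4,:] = [23.59, -16.09, -70.99, -33.29, -93.16]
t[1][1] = 76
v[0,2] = 5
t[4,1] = 94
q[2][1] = 54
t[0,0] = 10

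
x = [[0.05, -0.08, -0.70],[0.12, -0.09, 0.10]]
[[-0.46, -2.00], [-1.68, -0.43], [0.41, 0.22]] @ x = [[-0.26,0.22,0.12], [-0.14,0.17,1.13], [0.05,-0.05,-0.26]]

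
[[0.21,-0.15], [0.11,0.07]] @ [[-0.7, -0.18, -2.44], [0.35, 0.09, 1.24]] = [[-0.2, -0.05, -0.70], [-0.05, -0.01, -0.18]]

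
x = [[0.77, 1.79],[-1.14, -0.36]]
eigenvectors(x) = [[0.78+0.00j, 0.78-0.00j], [-0.25+0.57j, -0.25-0.57j]]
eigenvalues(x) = [(0.2+1.31j), (0.2-1.31j)]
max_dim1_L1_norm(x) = 2.56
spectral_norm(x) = 2.13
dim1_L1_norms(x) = [2.56, 1.5]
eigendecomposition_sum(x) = [[0.39+0.61j, (0.9-0.14j)], [(-0.57+0.09j), -0.18+0.70j]] + [[(0.39-0.61j), 0.90+0.14j], [(-0.57-0.09j), -0.18-0.70j]]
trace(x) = 0.41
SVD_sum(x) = [[1.07, 1.59],[-0.52, -0.78]] + [[-0.30,  0.2], [-0.62,  0.42]]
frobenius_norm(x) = 2.29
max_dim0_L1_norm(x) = 2.15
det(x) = 1.76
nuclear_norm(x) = 2.96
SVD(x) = [[-0.9, 0.44],  [0.44, 0.90]] @ diag([2.131078655941648, 0.8274682847033704]) @ [[-0.56, -0.83], [-0.83, 0.56]]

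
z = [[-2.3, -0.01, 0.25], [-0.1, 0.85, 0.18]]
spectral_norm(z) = 2.32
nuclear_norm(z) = 3.18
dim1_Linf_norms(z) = [2.3, 0.85]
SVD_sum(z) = [[-2.3, 0.04, 0.26],[-0.13, 0.0, 0.02]] + [[-0.0, -0.05, -0.01], [0.03, 0.85, 0.16]]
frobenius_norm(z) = 2.47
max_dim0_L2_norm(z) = 2.3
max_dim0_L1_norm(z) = 2.4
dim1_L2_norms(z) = [2.31, 0.87]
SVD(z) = [[-1.00, -0.06], [-0.06, 1.0]] @ diag([2.31690075833879, 0.8657198600061908]) @ [[0.99, -0.02, -0.11], [0.04, 0.98, 0.19]]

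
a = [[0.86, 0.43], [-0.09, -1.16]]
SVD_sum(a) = [[0.32, 0.68], [-0.46, -0.98]] + [[0.54,-0.25],[0.37,-0.18]]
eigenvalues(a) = [0.84, -1.14]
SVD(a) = [[-0.57, 0.82], [0.82, 0.57]] @ diag([1.3243736307216218, 0.7240403899294766]) @ [[-0.43, -0.90], [0.90, -0.43]]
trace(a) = -0.30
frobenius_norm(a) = 1.51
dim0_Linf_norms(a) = [0.86, 1.16]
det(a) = -0.96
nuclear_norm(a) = 2.05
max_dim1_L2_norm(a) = 1.16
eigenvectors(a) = [[1.0, -0.21], [-0.04, 0.98]]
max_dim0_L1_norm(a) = 1.59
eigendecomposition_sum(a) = [[0.85, 0.18], [-0.04, -0.01]] + [[0.01, 0.25], [-0.05, -1.15]]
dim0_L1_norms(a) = [0.95, 1.59]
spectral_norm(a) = 1.32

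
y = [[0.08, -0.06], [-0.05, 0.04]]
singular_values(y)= [0.12, 0.0]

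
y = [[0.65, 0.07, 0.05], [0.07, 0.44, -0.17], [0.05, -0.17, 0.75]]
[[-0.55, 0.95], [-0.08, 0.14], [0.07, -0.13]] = y@[[-0.86, 1.48], [0.02, -0.03], [0.16, -0.28]]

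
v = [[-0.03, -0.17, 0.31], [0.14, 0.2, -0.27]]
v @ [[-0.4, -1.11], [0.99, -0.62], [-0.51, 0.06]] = [[-0.31, 0.16],[0.28, -0.30]]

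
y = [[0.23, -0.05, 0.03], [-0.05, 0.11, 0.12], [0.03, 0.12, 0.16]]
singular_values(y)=[0.26, 0.24, 0.0]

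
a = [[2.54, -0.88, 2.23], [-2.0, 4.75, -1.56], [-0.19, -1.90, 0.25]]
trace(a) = 7.54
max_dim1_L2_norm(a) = 5.38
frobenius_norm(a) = 6.70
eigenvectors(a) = [[0.39+0.00j,(-0.76+0j),-0.76-0.00j],  [-0.88+0.00j,-0.14-0.12j,(-0.14+0.12j)],  [(0.27+0j),0.57-0.25j,(0.57+0.25j)]]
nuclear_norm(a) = 9.09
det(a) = 5.27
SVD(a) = [[-0.44,-0.85,0.30], [0.86,-0.31,0.4], [-0.25,0.44,0.87]] @ diag([6.1735814829128195, 2.5848180113225068, 0.3304656142153643]) @ [[-0.45, 0.80, -0.39], [-0.63, -0.6, -0.50], [-0.63, 0.01, 0.77]]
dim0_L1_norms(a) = [4.73, 7.53, 4.04]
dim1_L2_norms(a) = [3.49, 5.38, 1.93]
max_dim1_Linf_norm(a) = 4.75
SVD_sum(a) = [[1.23, -2.18, 1.05], [-2.41, 4.28, -2.06], [0.7, -1.23, 0.59]] + [[1.37, 1.3, 1.1], [0.5, 0.47, 0.40], [-0.7, -0.67, -0.57]] + [[-0.06, 0.0, 0.08],[-0.08, 0.0, 0.10],[-0.18, 0.00, 0.22]]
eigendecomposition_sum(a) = [[1.04+0.00j, -1.95+0.00j, 0.91+0.00j], [-2.37-0.00j, 4.43-0.00j, -2.08-0.00j], [0.73+0.00j, -1.37+0.00j, 0.64+0.00j]] + [[(0.75-0.3j), (0.53-0.41j), (0.66-0.9j)],[0.18+0.06j, (0.16+0.01j), 0.26-0.06j],[(-0.46+0.47j), -0.26+0.48j, (-0.2+0.89j)]] + [[(0.75+0.3j), (0.53+0.41j), 0.66+0.90j], [(0.18-0.06j), (0.16-0.01j), 0.26+0.06j], [(-0.46-0.47j), (-0.26-0.48j), (-0.2-0.89j)]]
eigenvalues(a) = [(6.11+0j), (0.71+0.59j), (0.71-0.59j)]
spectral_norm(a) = 6.17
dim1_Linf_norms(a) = [2.54, 4.75, 1.9]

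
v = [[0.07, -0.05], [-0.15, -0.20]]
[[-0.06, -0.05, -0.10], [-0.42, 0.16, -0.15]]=v@[[0.41, -0.86, -0.55], [1.77, -0.14, 1.17]]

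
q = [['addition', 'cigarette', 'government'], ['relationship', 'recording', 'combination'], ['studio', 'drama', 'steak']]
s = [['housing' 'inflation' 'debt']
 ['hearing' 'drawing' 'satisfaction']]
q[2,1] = 'drama'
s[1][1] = 'drawing'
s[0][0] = 'housing'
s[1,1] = 'drawing'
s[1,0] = 'hearing'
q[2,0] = 'studio'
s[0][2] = 'debt'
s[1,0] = 'hearing'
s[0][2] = 'debt'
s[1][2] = 'satisfaction'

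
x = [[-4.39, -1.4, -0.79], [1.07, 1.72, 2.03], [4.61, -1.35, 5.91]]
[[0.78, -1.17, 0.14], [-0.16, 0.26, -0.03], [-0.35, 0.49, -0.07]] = x @ [[-0.17,0.25,-0.03],[-0.06,0.1,-0.01],[0.06,-0.09,0.01]]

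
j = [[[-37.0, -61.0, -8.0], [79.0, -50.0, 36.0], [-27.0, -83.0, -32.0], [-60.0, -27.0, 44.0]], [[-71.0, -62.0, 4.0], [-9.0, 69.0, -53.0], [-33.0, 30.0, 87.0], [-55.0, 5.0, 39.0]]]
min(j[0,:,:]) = -83.0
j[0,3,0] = -60.0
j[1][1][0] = -9.0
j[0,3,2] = 44.0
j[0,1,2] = 36.0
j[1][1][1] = 69.0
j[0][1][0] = 79.0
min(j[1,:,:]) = -71.0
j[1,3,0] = -55.0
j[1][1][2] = -53.0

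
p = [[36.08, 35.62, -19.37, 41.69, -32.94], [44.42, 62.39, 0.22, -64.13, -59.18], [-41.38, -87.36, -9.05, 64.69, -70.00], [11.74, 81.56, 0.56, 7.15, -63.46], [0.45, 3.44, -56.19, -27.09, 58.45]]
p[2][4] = -70.0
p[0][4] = -32.94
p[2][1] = -87.36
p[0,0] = 36.08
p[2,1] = -87.36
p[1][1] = 62.39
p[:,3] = [41.69, -64.13, 64.69, 7.15, -27.09]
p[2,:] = [-41.38, -87.36, -9.05, 64.69, -70.0]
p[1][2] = 0.22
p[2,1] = -87.36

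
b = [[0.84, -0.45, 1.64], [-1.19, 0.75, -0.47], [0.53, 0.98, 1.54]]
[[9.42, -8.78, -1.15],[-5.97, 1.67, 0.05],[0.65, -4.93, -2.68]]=b@[[-0.43, 2.78, -0.51], [-5.92, 2.88, -1.23], [4.34, -5.99, -0.78]]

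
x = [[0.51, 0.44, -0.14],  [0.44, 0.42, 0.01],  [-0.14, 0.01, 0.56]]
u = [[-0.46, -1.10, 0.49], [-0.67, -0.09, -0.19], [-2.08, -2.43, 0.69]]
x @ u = [[-0.24,  -0.26,  0.07], [-0.5,  -0.55,  0.14], [-1.11,  -1.21,  0.32]]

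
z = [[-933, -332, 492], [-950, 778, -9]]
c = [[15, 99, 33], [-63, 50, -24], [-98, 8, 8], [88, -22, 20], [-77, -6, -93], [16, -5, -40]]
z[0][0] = -933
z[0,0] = -933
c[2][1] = 8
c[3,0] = 88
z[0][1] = -332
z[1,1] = 778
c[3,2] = 20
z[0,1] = -332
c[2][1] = 8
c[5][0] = 16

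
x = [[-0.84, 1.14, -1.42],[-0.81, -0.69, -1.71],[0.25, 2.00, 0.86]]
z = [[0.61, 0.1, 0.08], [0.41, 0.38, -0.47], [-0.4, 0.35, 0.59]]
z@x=[[-0.57, 0.79, -0.97], [-0.77, -0.73, -1.64], [0.2, 0.48, 0.48]]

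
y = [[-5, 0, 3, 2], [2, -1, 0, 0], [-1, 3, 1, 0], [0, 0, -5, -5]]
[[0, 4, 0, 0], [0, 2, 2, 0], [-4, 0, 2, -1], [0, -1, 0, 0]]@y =[[8, -4, 0, 0], [2, 4, 2, 0], [18, 6, -5, -3], [-2, 1, 0, 0]]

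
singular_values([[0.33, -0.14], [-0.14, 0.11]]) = [0.4, 0.04]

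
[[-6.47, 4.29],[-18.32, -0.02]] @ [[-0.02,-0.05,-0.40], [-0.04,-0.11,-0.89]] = [[-0.04, -0.15, -1.23], [0.37, 0.92, 7.35]]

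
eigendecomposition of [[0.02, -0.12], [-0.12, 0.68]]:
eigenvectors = [[-0.98, 0.17], [-0.17, -0.98]]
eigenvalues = [-0.0, 0.7]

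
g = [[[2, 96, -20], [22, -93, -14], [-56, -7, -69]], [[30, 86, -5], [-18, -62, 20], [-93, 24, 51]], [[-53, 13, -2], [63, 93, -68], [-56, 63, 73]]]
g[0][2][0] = -56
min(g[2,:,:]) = -68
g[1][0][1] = 86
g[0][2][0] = -56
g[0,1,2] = -14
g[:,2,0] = [-56, -93, -56]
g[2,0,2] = -2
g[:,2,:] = [[-56, -7, -69], [-93, 24, 51], [-56, 63, 73]]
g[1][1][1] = -62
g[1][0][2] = -5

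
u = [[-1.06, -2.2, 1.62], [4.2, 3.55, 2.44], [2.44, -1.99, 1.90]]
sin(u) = [[3.81, 6.81, 2.44], [-12.85, 0.68, -15.02], [3.87, 12.12, -1.89]]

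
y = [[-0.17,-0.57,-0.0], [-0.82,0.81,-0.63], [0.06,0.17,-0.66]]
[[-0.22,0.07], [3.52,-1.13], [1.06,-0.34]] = y @ [[-2.11, 0.68],[1.01, -0.32],[-1.54, 0.49]]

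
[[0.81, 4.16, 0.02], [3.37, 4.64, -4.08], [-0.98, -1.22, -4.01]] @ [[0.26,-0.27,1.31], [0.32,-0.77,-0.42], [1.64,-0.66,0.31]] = [[1.57, -3.44, -0.68], [-4.33, -1.79, 1.2], [-7.22, 3.85, -2.01]]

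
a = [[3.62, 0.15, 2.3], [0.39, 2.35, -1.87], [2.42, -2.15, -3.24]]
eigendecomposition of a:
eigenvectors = [[0.27,-0.94,-0.36], [-0.27,0.12,-0.91], [-0.93,-0.33,0.18]]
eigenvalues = [-4.55, 4.41, 2.87]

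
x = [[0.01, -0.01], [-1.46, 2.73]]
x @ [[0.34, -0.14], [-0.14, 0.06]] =[[0.00, -0.0], [-0.88, 0.37]]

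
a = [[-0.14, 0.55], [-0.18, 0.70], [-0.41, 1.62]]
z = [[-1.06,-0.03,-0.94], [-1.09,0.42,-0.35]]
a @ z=[[-0.45, 0.24, -0.06], [-0.57, 0.3, -0.08], [-1.33, 0.69, -0.18]]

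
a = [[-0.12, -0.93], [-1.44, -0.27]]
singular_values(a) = [1.51, 0.87]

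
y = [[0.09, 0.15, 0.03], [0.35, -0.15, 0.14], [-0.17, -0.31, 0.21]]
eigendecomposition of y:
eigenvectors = [[-0.40+0.00j, (-0.1-0.29j), (-0.1+0.29j)], [(0.82+0j), 0.08-0.33j, (0.08+0.33j)], [(0.41+0j), 0.89+0.00j, 0.89-0.00j]]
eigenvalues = [(-0.25+0j), (0.2+0.17j), (0.2-0.17j)]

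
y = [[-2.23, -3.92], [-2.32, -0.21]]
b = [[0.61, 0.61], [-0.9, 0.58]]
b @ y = [[-2.78, -2.52], [0.66, 3.41]]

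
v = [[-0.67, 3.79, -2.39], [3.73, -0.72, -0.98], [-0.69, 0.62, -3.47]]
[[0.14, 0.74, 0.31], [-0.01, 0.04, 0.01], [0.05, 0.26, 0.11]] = v@[[0.0, 0.03, 0.01], [0.03, 0.17, 0.07], [-0.01, -0.05, -0.02]]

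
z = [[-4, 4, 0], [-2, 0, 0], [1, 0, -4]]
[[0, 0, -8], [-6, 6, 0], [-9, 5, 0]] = z @ [[3, -3, 0], [3, -3, -2], [3, -2, 0]]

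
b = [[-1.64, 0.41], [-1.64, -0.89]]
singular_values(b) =[2.35, 0.91]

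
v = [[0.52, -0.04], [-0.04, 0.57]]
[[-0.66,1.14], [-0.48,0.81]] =v @ [[-1.35, 2.32], [-0.93, 1.59]]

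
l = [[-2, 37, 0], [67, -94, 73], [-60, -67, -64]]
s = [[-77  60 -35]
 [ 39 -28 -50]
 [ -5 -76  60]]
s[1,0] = 39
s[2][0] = -5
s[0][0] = -77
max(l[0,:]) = 37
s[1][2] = -50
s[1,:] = [39, -28, -50]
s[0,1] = 60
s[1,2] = -50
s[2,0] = -5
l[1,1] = -94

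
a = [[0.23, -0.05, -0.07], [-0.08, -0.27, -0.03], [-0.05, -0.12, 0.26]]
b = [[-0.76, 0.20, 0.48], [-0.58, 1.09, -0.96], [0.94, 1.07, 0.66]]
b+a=[[-0.53, 0.15, 0.41], [-0.66, 0.82, -0.99], [0.89, 0.95, 0.92]]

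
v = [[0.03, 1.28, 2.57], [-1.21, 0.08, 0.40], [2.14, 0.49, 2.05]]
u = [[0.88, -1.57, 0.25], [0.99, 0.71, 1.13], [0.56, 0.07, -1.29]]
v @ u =[[2.73, 1.04, -1.86], [-0.76, 1.98, -0.73], [3.52, -2.87, -1.56]]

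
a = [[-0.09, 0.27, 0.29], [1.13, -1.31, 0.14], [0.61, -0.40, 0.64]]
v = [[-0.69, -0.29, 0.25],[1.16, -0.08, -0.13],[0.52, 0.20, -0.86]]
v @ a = [[-0.11, 0.09, -0.08], [-0.27, 0.47, 0.24], [-0.35, 0.22, -0.37]]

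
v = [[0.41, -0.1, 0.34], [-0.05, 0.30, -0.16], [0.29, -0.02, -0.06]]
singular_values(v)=[0.61, 0.31, 0.18]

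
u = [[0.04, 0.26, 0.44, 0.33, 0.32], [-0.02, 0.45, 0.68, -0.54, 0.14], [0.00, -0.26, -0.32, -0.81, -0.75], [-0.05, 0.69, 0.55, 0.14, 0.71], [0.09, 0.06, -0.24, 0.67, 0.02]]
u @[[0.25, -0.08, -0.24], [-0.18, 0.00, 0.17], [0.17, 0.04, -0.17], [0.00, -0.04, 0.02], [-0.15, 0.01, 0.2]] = [[-0.01, 0.00, 0.03], [0.01, 0.05, -0.02], [0.10, 0.01, -0.16], [-0.15, 0.03, 0.18], [-0.03, -0.04, 0.05]]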